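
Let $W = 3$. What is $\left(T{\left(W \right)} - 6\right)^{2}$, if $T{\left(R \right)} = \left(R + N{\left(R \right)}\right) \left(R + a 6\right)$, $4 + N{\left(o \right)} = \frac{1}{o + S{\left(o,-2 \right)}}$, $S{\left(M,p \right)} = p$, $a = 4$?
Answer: $36$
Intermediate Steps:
$N{\left(o \right)} = -4 + \frac{1}{-2 + o}$ ($N{\left(o \right)} = -4 + \frac{1}{o - 2} = -4 + \frac{1}{-2 + o}$)
$T{\left(R \right)} = \left(24 + R\right) \left(R + \frac{9 - 4 R}{-2 + R}\right)$ ($T{\left(R \right)} = \left(R + \frac{9 - 4 R}{-2 + R}\right) \left(R + 4 \cdot 6\right) = \left(R + \frac{9 - 4 R}{-2 + R}\right) \left(R + 24\right) = \left(R + \frac{9 - 4 R}{-2 + R}\right) \left(24 + R\right) = \left(24 + R\right) \left(R + \frac{9 - 4 R}{-2 + R}\right)$)
$\left(T{\left(W \right)} - 6\right)^{2} = \left(\frac{216 + 3^{3} - 405 + 18 \cdot 3^{2}}{-2 + 3} - 6\right)^{2} = \left(\frac{216 + 27 - 405 + 18 \cdot 9}{1} - 6\right)^{2} = \left(1 \left(216 + 27 - 405 + 162\right) - 6\right)^{2} = \left(1 \cdot 0 - 6\right)^{2} = \left(0 - 6\right)^{2} = \left(-6\right)^{2} = 36$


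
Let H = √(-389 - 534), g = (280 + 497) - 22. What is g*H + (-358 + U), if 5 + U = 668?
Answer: 305 + 755*I*√923 ≈ 305.0 + 22938.0*I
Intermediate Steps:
U = 663 (U = -5 + 668 = 663)
g = 755 (g = 777 - 22 = 755)
H = I*√923 (H = √(-923) = I*√923 ≈ 30.381*I)
g*H + (-358 + U) = 755*(I*√923) + (-358 + 663) = 755*I*√923 + 305 = 305 + 755*I*√923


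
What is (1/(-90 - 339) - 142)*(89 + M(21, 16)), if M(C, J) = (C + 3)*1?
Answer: -6883847/429 ≈ -16046.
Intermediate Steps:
M(C, J) = 3 + C (M(C, J) = (3 + C)*1 = 3 + C)
(1/(-90 - 339) - 142)*(89 + M(21, 16)) = (1/(-90 - 339) - 142)*(89 + (3 + 21)) = (1/(-429) - 142)*(89 + 24) = (-1/429 - 142)*113 = -60919/429*113 = -6883847/429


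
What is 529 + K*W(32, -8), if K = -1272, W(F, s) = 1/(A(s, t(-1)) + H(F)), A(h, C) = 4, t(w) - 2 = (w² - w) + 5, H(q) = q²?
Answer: 135635/257 ≈ 527.76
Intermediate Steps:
t(w) = 7 + w² - w (t(w) = 2 + ((w² - w) + 5) = 2 + (5 + w² - w) = 7 + w² - w)
W(F, s) = 1/(4 + F²)
529 + K*W(32, -8) = 529 - 1272/(4 + 32²) = 529 - 1272/(4 + 1024) = 529 - 1272/1028 = 529 - 1272*1/1028 = 529 - 318/257 = 135635/257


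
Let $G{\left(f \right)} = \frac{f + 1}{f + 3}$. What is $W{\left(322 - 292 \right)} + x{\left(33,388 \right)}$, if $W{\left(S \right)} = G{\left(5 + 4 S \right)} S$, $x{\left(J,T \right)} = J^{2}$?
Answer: $\frac{35793}{32} \approx 1118.5$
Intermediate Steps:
$G{\left(f \right)} = \frac{1 + f}{3 + f}$
$W{\left(S \right)} = \frac{S \left(6 + 4 S\right)}{8 + 4 S}$ ($W{\left(S \right)} = \frac{1 + \left(5 + 4 S\right)}{3 + \left(5 + 4 S\right)} S = \frac{6 + 4 S}{8 + 4 S} S = \frac{S \left(6 + 4 S\right)}{8 + 4 S}$)
$W{\left(322 - 292 \right)} + x{\left(33,388 \right)} = \frac{\left(322 - 292\right) \left(3 + 2 \left(322 - 292\right)\right)}{2 \left(2 + \left(322 - 292\right)\right)} + 33^{2} = \frac{\left(322 - 292\right) \left(3 + 2 \left(322 - 292\right)\right)}{2 \left(2 + \left(322 - 292\right)\right)} + 1089 = \frac{1}{2} \cdot 30 \frac{1}{2 + 30} \left(3 + 2 \cdot 30\right) + 1089 = \frac{1}{2} \cdot 30 \cdot \frac{1}{32} \left(3 + 60\right) + 1089 = \frac{1}{2} \cdot 30 \cdot \frac{1}{32} \cdot 63 + 1089 = \frac{945}{32} + 1089 = \frac{35793}{32}$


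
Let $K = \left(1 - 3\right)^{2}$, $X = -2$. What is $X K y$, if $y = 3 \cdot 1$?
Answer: $-24$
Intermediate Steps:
$y = 3$
$K = 4$ ($K = \left(-2\right)^{2} = 4$)
$X K y = \left(-2\right) 4 \cdot 3 = \left(-8\right) 3 = -24$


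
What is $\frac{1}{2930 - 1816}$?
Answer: $\frac{1}{1114} \approx 0.00089767$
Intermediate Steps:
$\frac{1}{2930 - 1816} = \frac{1}{1114}$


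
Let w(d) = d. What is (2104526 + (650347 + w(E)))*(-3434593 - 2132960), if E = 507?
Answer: -15340724185140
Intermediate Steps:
(2104526 + (650347 + w(E)))*(-3434593 - 2132960) = (2104526 + (650347 + 507))*(-3434593 - 2132960) = (2104526 + 650854)*(-5567553) = 2755380*(-5567553) = -15340724185140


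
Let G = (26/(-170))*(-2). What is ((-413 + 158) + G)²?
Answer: 468679201/7225 ≈ 64869.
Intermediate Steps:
G = 26/85 (G = (26*(-1/170))*(-2) = -13/85*(-2) = 26/85 ≈ 0.30588)
((-413 + 158) + G)² = ((-413 + 158) + 26/85)² = (-255 + 26/85)² = (-21649/85)² = 468679201/7225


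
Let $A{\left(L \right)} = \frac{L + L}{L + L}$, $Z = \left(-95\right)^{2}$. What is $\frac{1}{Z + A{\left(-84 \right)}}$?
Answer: $\frac{1}{9026} \approx 0.00011079$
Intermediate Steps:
$Z = 9025$
$A{\left(L \right)} = 1$ ($A{\left(L \right)} = \frac{2 L}{2 L} = 2 L \frac{1}{2 L} = 1$)
$\frac{1}{Z + A{\left(-84 \right)}} = \frac{1}{9025 + 1} = \frac{1}{9026}$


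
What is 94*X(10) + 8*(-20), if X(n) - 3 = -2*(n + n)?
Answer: -3638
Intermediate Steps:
X(n) = 3 - 4*n (X(n) = 3 - 2*(n + n) = 3 - 4*n)
94*X(10) + 8*(-20) = 94*(3 - 4*10) + 8*(-20) = 94*(3 - 40) - 160 = 94*(-37) - 160 = -3478 - 160 = -3638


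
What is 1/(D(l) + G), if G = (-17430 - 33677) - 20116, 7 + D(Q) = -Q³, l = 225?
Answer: -1/11461855 ≈ -8.7246e-8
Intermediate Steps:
D(Q) = -7 - Q³
G = -71223 (G = -51107 - 20116 = -71223)
1/(D(l) + G) = 1/((-7 - 1*225³) - 71223) = 1/((-7 - 1*11390625) - 71223) = 1/((-7 - 11390625) - 71223) = 1/(-11390632 - 71223) = 1/(-11461855) = -1/11461855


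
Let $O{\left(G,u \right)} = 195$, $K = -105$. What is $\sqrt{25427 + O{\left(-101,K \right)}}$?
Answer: $\sqrt{25622} \approx 160.07$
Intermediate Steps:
$\sqrt{25427 + O{\left(-101,K \right)}} = \sqrt{25427 + 195} = \sqrt{25622}$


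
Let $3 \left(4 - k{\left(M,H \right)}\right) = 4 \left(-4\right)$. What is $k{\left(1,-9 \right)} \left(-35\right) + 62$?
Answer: $- \frac{794}{3} \approx -264.67$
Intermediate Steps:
$k{\left(M,H \right)} = \frac{28}{3}$ ($k{\left(M,H \right)} = 4 - \frac{4 \left(-4\right)}{3} = 4 - - \frac{16}{3} = 4 + \frac{16}{3} = \frac{28}{3}$)
$k{\left(1,-9 \right)} \left(-35\right) + 62 = \frac{28}{3} \left(-35\right) + 62 = - \frac{980}{3} + 62 = - \frac{794}{3}$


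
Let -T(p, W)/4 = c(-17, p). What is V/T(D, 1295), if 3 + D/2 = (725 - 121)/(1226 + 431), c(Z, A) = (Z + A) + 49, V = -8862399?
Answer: 14684995143/177160 ≈ 82891.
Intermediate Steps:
c(Z, A) = 49 + A + Z (c(Z, A) = (A + Z) + 49 = 49 + A + Z)
D = -8734/1657 (D = -6 + 2*((725 - 121)/(1226 + 431)) = -6 + 2*(604/1657) = -6 + 1208/1657 = -8734/1657 ≈ -5.2710)
T(p, W) = -128 - 4*p (T(p, W) = -4*(49 + p - 17) = -4*(32 + p) = -128 - 4*p)
V/T(D, 1295) = -8862399/(-128 - 4*(-8734/1657)) = -8862399/(-128 + 34936/1657) = -8862399/(-177160/1657) = -8862399*(-1657/177160) = 14684995143/177160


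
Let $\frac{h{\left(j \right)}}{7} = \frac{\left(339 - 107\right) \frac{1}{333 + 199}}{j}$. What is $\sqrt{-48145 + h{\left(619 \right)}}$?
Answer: $\frac{i \sqrt{6659469688407}}{11761} \approx 219.42 i$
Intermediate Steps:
$h{\left(j \right)} = \frac{58}{19 j}$ ($h{\left(j \right)} = 7 \frac{\left(339 - 107\right) \frac{1}{333 + 199}}{j} = 7 \frac{232 \cdot \frac{1}{532}}{j} = 7 \frac{58}{133 j} = \frac{58}{19 j}$)
$\sqrt{-48145 + h{\left(619 \right)}} = \sqrt{-48145 + \frac{58}{19 \cdot 619}} = \sqrt{-48145 + \frac{58}{19} \cdot \frac{1}{619}} = \sqrt{-48145 + \frac{58}{11761}} = \sqrt{- \frac{566233287}{11761}} = \frac{i \sqrt{6659469688407}}{11761}$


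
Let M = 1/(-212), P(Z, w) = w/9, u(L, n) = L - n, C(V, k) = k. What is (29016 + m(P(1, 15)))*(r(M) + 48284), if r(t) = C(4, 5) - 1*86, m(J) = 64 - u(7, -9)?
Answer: 1400971992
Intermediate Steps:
P(Z, w) = w/9 (P(Z, w) = w*(1/9) = w/9)
M = -1/212 ≈ -0.0047170
m(J) = 48 (m(J) = 64 - (7 - 1*(-9)) = 64 - (7 + 9) = 64 - 1*16 = 64 - 16 = 48)
r(t) = -81 (r(t) = 5 - 1*86 = 5 - 86 = -81)
(29016 + m(P(1, 15)))*(r(M) + 48284) = (29016 + 48)*(-81 + 48284) = 29064*48203 = 1400971992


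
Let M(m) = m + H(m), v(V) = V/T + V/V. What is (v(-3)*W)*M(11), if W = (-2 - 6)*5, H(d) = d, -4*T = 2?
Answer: -6160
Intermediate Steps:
T = -1/2 (T = -1/4*2 = -1/2 ≈ -0.50000)
v(V) = 1 - 2*V (v(V) = V/(-1/2) + V/V = V*(-2) + 1 = -2*V + 1 = 1 - 2*V)
W = -40 (W = -8*5 = -40)
M(m) = 2*m (M(m) = m + m = 2*m)
(v(-3)*W)*M(11) = ((1 - 2*(-3))*(-40))*(2*11) = ((1 + 6)*(-40))*22 = (7*(-40))*22 = -280*22 = -6160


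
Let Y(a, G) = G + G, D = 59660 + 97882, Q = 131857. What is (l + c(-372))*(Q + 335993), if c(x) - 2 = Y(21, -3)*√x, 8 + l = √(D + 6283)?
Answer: -2807100 + 2339250*√6553 - 5614200*I*√93 ≈ 1.8656e+8 - 5.4141e+7*I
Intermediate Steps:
D = 157542
Y(a, G) = 2*G
l = -8 + 5*√6553 (l = -8 + √(157542 + 6283) = -8 + √163825 = -8 + 5*√6553 ≈ 396.75)
c(x) = 2 - 6*√x (c(x) = 2 + (2*(-3))*√x = 2 - 6*√x)
(l + c(-372))*(Q + 335993) = ((-8 + 5*√6553) + (2 - 12*I*√93))*(131857 + 335993) = ((-8 + 5*√6553) + (2 - 12*I*√93))*467850 = (-6 + 5*√6553 - 12*I*√93)*467850 = -2807100 + 2339250*√6553 - 5614200*I*√93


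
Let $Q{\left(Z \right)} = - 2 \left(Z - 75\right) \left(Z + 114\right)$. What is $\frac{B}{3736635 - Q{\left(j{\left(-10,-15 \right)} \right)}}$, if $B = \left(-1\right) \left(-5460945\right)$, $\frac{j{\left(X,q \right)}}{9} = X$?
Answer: $\frac{364063}{248581} \approx 1.4646$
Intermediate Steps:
$j{\left(X,q \right)} = 9 X$
$Q{\left(Z \right)} = - 2 \left(-75 + Z\right) \left(114 + Z\right)$
$B = 5460945$
$\frac{B}{3736635 - Q{\left(j{\left(-10,-15 \right)} \right)}} = \frac{5460945}{3736635 - \left(17100 - 78 \cdot 9 \left(-10\right) - 2 \left(9 \left(-10\right)\right)^{2}\right)} = \frac{5460945}{3736635 - \left(17100 - -7020 - 2 \left(-90\right)^{2}\right)} = \frac{5460945}{3736635 - \left(17100 + 7020 - 16200\right)} = \frac{5460945}{3736635 - 7920} = \frac{5460945}{3728715} = 5460945 \cdot \frac{1}{3728715} = \frac{364063}{248581}$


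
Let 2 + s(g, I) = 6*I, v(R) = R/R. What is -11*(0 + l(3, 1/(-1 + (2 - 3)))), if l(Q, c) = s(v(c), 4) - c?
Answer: -495/2 ≈ -247.50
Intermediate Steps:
v(R) = 1
s(g, I) = -2 + 6*I
l(Q, c) = 22 - c (l(Q, c) = (-2 + 6*4) - c = (-2 + 24) - c = 22 - c)
-11*(0 + l(3, 1/(-1 + (2 - 3)))) = -11*(0 + (22 - 1/(-1 + (2 - 3)))) = -11*(0 + (22 - 1/(-1 - 1))) = -11*(0 + (22 - 1/(-2))) = -11*(0 + (22 - 1*(-½))) = -11*(0 + (22 + ½)) = -11*(0 + 45/2) = -11*45/2 = -495/2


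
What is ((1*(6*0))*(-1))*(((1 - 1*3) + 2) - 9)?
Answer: 0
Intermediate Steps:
((1*(6*0))*(-1))*(((1 - 1*3) + 2) - 9) = ((1*0)*(-1))*(((1 - 3) + 2) - 9) = (0*(-1))*((-2 + 2) - 9) = 0*(0 - 9) = 0*(-9) = 0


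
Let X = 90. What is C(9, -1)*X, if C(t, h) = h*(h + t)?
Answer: -720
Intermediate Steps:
C(9, -1)*X = -(-1 + 9)*90 = -1*8*90 = -8*90 = -720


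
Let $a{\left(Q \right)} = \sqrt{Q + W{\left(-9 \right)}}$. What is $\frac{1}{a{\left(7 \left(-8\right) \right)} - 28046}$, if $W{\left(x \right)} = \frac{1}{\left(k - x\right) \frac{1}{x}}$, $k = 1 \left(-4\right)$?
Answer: $- \frac{140230}{3932890869} - \frac{17 i \sqrt{5}}{3932890869} \approx -3.5656 \cdot 10^{-5} - 9.6654 \cdot 10^{-9} i$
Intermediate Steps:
$k = -4$
$W{\left(x \right)} = \frac{x}{-4 - x}$ ($W{\left(x \right)} = \frac{1}{\left(-4 - x\right) \frac{1}{x}} = \frac{1}{\frac{1}{x} \left(-4 - x\right)} = \frac{x}{-4 - x}$)
$a{\left(Q \right)} = \sqrt{- \frac{9}{5} + Q}$ ($a{\left(Q \right)} = \sqrt{Q - - \frac{9}{4 - 9}} = \sqrt{Q - - \frac{9}{-5}} = \sqrt{Q - \left(-9\right) \left(- \frac{1}{5}\right)} = \sqrt{Q - \frac{9}{5}} = \sqrt{- \frac{9}{5} + Q}$)
$\frac{1}{a{\left(7 \left(-8\right) \right)} - 28046} = \frac{1}{\frac{\sqrt{-45 + 25 \cdot 7 \left(-8\right)}}{5} - 28046} = \frac{1}{\frac{\sqrt{-45 + 25 \left(-56\right)}}{5} - 28046} = \frac{1}{\frac{\sqrt{-45 - 1400}}{5} - 28046} = \frac{1}{\frac{\sqrt{-1445}}{5} - 28046} = \frac{1}{\frac{17 i \sqrt{5}}{5} - 28046} = \frac{1}{-28046 + \frac{17 i \sqrt{5}}{5}}$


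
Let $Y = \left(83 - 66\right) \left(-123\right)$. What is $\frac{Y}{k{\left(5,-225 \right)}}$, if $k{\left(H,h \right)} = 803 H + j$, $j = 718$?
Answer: $- \frac{2091}{4733} \approx -0.44179$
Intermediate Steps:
$k{\left(H,h \right)} = 718 + 803 H$ ($k{\left(H,h \right)} = 803 H + 718 = 718 + 803 H$)
$Y = -2091$ ($Y = 17 \left(-123\right) = -2091$)
$\frac{Y}{k{\left(5,-225 \right)}} = - \frac{2091}{718 + 803 \cdot 5} = - \frac{2091}{718 + 4015} = - \frac{2091}{4733}$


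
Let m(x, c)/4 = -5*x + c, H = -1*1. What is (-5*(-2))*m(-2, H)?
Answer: 360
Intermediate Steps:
H = -1
m(x, c) = -20*x + 4*c (m(x, c) = 4*(-5*x + c) = 4*(c - 5*x) = -20*x + 4*c)
(-5*(-2))*m(-2, H) = (-5*(-2))*(-20*(-2) + 4*(-1)) = 10*(40 - 4) = 10*36 = 360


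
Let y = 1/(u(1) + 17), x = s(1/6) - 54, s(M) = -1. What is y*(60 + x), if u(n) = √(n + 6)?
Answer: 85/282 - 5*√7/282 ≈ 0.25451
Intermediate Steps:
u(n) = √(6 + n)
x = -55 (x = -1 - 54 = -55)
y = 1/(17 + √7) (y = 1/(√(6 + 1) + 17) = 1/(√7 + 17) = 1/(17 + √7) ≈ 0.050902)
y*(60 + x) = (17/282 - √7/282)*(60 - 55) = (17/282 - √7/282)*5 = 85/282 - 5*√7/282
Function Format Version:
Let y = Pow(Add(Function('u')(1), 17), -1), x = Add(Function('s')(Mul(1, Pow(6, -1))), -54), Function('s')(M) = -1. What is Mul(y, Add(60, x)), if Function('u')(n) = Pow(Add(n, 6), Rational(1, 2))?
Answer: Add(Rational(85, 282), Mul(Rational(-5, 282), Pow(7, Rational(1, 2)))) ≈ 0.25451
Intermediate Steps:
Function('u')(n) = Pow(Add(6, n), Rational(1, 2))
x = -55 (x = Add(-1, -54) = -55)
y = Pow(Add(17, Pow(7, Rational(1, 2))), -1) (y = Pow(Add(Pow(Add(6, 1), Rational(1, 2)), 17), -1) = Pow(Add(Pow(7, Rational(1, 2)), 17), -1) = Pow(Add(17, Pow(7, Rational(1, 2))), -1) ≈ 0.050902)
Mul(y, Add(60, x)) = Mul(Add(Rational(17, 282), Mul(Rational(-1, 282), Pow(7, Rational(1, 2)))), Add(60, -55)) = Mul(Add(Rational(17, 282), Mul(Rational(-1, 282), Pow(7, Rational(1, 2)))), 5) = Add(Rational(85, 282), Mul(Rational(-5, 282), Pow(7, Rational(1, 2))))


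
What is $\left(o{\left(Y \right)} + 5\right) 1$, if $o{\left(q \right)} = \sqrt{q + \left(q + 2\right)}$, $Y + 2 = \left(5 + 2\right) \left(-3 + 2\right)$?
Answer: $5 + 4 i \approx 5.0 + 4.0 i$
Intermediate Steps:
$Y = -9$ ($Y = -2 + \left(5 + 2\right) \left(-3 + 2\right) = -2 + 7 \left(-1\right) = -2 - 7 = -9$)
$o{\left(q \right)} = \sqrt{2 + 2 q}$ ($o{\left(q \right)} = \sqrt{q + \left(2 + q\right)} = \sqrt{2 + 2 q}$)
$\left(o{\left(Y \right)} + 5\right) 1 = \left(\sqrt{2 + 2 \left(-9\right)} + 5\right) 1 = \left(\sqrt{2 - 18} + 5\right) 1 = \left(\sqrt{-16} + 5\right) 1 = \left(4 i + 5\right) 1 = \left(5 + 4 i\right) 1 = 5 + 4 i$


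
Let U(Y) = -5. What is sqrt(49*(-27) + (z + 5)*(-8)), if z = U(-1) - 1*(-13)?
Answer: I*sqrt(1427) ≈ 37.776*I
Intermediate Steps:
z = 8 (z = -5 - 1*(-13) = -5 + 13 = 8)
sqrt(49*(-27) + (z + 5)*(-8)) = sqrt(49*(-27) + (8 + 5)*(-8)) = sqrt(-1323 + 13*(-8)) = sqrt(-1323 - 104) = sqrt(-1427) = I*sqrt(1427)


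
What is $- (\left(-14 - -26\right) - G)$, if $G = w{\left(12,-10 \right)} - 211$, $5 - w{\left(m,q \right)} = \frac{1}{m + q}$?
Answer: $- \frac{437}{2} \approx -218.5$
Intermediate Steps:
$w{\left(m,q \right)} = 5 - \frac{1}{m + q}$
$G = - \frac{413}{2}$ ($G = \frac{-1 + 5 \cdot 12 + 5 \left(-10\right)}{12 - 10} - 211 = \frac{-1 + 60 - 50}{2} - 211 = \frac{1}{2} \cdot 9 - 211 = \frac{9}{2} - 211 = - \frac{413}{2} \approx -206.5$)
$- (\left(-14 - -26\right) - G) = - (\left(-14 - -26\right) - - \frac{413}{2}) = - (\left(-14 + 26\right) + \frac{413}{2}) = - (12 + \frac{413}{2}) = \left(-1\right) \frac{437}{2} = - \frac{437}{2}$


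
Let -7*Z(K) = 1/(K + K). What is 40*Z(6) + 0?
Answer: -10/21 ≈ -0.47619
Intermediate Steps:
Z(K) = -1/(14*K) (Z(K) = -1/(7*(K + K)) = -1/(2*K)/7 = -1/(14*K))
40*Z(6) + 0 = 40*(-1/14/6) + 0 = 40*(-1/14*1/6) + 0 = 40*(-1/84) + 0 = -10/21 + 0 = -10/21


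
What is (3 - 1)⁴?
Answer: 16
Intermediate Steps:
(3 - 1)⁴ = 2⁴ = 16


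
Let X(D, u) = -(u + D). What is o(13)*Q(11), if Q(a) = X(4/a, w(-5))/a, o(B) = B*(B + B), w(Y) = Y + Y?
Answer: 35828/121 ≈ 296.10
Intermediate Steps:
w(Y) = 2*Y
X(D, u) = -D - u (X(D, u) = -(D + u) = -D - u)
o(B) = 2*B² (o(B) = B*(2*B) = 2*B²)
Q(a) = (10 - 4/a)/a (Q(a) = (-4/a - 2*(-5))/a = (-4/a - 1*(-10))/a = (-4/a + 10)/a = (10 - 4/a)/a)
o(13)*Q(11) = (2*13²)*(2*(-2 + 5*11)/11²) = (2*169)*(2*(1/121)*(-2 + 55)) = 338*(2*(1/121)*53) = 338*(106/121) = 35828/121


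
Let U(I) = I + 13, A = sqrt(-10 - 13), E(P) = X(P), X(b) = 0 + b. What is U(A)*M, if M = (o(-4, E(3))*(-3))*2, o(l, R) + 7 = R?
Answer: 312 + 24*I*sqrt(23) ≈ 312.0 + 115.1*I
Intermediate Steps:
X(b) = b
E(P) = P
o(l, R) = -7 + R
A = I*sqrt(23) (A = sqrt(-23) = I*sqrt(23) ≈ 4.7958*I)
U(I) = 13 + I
M = 24 (M = ((-7 + 3)*(-3))*2 = -4*(-3)*2 = 12*2 = 24)
U(A)*M = (13 + I*sqrt(23))*24 = 312 + 24*I*sqrt(23)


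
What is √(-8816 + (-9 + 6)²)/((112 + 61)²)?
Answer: I*√8807/29929 ≈ 0.0031356*I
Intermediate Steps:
√(-8816 + (-9 + 6)²)/((112 + 61)²) = √(-8816 + (-3)²)/(173²) = √(-8816 + 9)/29929 = √(-8807)*(1/29929) = (I*√8807)*(1/29929) = I*√8807/29929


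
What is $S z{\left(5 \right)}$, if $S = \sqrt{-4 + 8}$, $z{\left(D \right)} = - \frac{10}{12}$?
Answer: $- \frac{5}{3} \approx -1.6667$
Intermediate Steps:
$z{\left(D \right)} = - \frac{5}{6}$ ($z{\left(D \right)} = \left(-10\right) \frac{1}{12} = - \frac{5}{6}$)
$S = 2$ ($S = \sqrt{4} = 2$)
$S z{\left(5 \right)} = 2 \left(- \frac{5}{6}\right) = - \frac{5}{3}$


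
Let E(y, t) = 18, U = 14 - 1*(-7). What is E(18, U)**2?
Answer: 324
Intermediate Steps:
U = 21 (U = 14 + 7 = 21)
E(18, U)**2 = 18**2 = 324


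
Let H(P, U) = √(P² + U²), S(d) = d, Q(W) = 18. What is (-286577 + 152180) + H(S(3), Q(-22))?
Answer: -134397 + 3*√37 ≈ -1.3438e+5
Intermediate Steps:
(-286577 + 152180) + H(S(3), Q(-22)) = (-286577 + 152180) + √(3² + 18²) = -134397 + √(9 + 324) = -134397 + √333 = -134397 + 3*√37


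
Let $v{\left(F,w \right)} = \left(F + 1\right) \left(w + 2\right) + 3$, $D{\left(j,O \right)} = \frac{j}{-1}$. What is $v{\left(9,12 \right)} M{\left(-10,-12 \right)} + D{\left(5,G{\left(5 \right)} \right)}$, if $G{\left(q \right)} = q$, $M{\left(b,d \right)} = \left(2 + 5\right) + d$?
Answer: $-720$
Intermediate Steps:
$M{\left(b,d \right)} = 7 + d$
$D{\left(j,O \right)} = - j$ ($D{\left(j,O \right)} = j \left(-1\right) = - j$)
$v{\left(F,w \right)} = 3 + \left(1 + F\right) \left(2 + w\right)$ ($v{\left(F,w \right)} = \left(1 + F\right) \left(2 + w\right) + 3 = 3 + \left(1 + F\right) \left(2 + w\right)$)
$v{\left(9,12 \right)} M{\left(-10,-12 \right)} + D{\left(5,G{\left(5 \right)} \right)} = \left(5 + 12 + 2 \cdot 9 + 9 \cdot 12\right) \left(7 - 12\right) - 5 = \left(5 + 12 + 18 + 108\right) \left(-5\right) - 5 = 143 \left(-5\right) - 5 = -715 - 5 = -720$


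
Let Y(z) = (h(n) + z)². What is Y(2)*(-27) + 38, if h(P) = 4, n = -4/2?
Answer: -934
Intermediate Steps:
n = -2 (n = -4*½ = -2)
Y(z) = (4 + z)²
Y(2)*(-27) + 38 = (4 + 2)²*(-27) + 38 = 6²*(-27) + 38 = 36*(-27) + 38 = -972 + 38 = -934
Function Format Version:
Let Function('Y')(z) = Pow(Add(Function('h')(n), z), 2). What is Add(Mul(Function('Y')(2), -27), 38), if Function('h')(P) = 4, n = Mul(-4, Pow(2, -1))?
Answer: -934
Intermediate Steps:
n = -2 (n = Mul(-4, Rational(1, 2)) = -2)
Function('Y')(z) = Pow(Add(4, z), 2)
Add(Mul(Function('Y')(2), -27), 38) = Add(Mul(Pow(Add(4, 2), 2), -27), 38) = Add(Mul(Pow(6, 2), -27), 38) = Add(Mul(36, -27), 38) = Add(-972, 38) = -934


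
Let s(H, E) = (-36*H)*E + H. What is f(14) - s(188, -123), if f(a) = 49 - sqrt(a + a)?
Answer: -832603 - 2*sqrt(7) ≈ -8.3261e+5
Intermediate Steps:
s(H, E) = H - 36*E*H (s(H, E) = -36*E*H + H = H - 36*E*H)
f(a) = 49 - sqrt(2)*sqrt(a) (f(a) = 49 - sqrt(2*a) = 49 - sqrt(2)*sqrt(a))
f(14) - s(188, -123) = (49 - sqrt(2)*sqrt(14)) - 188*(1 - 36*(-123)) = (49 - 2*sqrt(7)) - 188*(1 + 4428) = (49 - 2*sqrt(7)) - 188*4429 = (49 - 2*sqrt(7)) - 1*832652 = (49 - 2*sqrt(7)) - 832652 = -832603 - 2*sqrt(7)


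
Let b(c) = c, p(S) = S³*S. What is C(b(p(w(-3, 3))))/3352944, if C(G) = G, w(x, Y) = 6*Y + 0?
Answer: 2187/69853 ≈ 0.031309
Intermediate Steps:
w(x, Y) = 6*Y
p(S) = S⁴
C(b(p(w(-3, 3))))/3352944 = (6*3)⁴/3352944 = 18⁴*(1/3352944) = 104976*(1/3352944) = 2187/69853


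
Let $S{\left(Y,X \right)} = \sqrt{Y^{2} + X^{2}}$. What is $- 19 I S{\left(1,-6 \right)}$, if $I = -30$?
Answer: $570 \sqrt{37} \approx 3467.2$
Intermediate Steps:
$S{\left(Y,X \right)} = \sqrt{X^{2} + Y^{2}}$
$- 19 I S{\left(1,-6 \right)} = \left(-19\right) \left(-30\right) \sqrt{\left(-6\right)^{2} + 1^{2}} = 570 \sqrt{36 + 1} = 570 \sqrt{37}$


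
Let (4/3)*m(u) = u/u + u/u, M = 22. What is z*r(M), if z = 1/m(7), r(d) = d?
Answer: 44/3 ≈ 14.667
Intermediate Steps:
m(u) = 3/2 (m(u) = 3*(u/u + u/u)/4 = 3*(1 + 1)/4 = (¾)*2 = 3/2)
z = ⅔ (z = 1/(3/2) = ⅔ ≈ 0.66667)
z*r(M) = (⅔)*22 = 44/3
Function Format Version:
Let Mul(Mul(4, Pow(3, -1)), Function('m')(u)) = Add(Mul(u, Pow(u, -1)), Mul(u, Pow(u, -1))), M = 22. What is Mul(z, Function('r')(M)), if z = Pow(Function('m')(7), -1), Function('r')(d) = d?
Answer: Rational(44, 3) ≈ 14.667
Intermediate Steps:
Function('m')(u) = Rational(3, 2) (Function('m')(u) = Mul(Rational(3, 4), Add(Mul(u, Pow(u, -1)), Mul(u, Pow(u, -1)))) = Mul(Rational(3, 4), Add(1, 1)) = Mul(Rational(3, 4), 2) = Rational(3, 2))
z = Rational(2, 3) (z = Pow(Rational(3, 2), -1) = Rational(2, 3) ≈ 0.66667)
Mul(z, Function('r')(M)) = Mul(Rational(2, 3), 22) = Rational(44, 3)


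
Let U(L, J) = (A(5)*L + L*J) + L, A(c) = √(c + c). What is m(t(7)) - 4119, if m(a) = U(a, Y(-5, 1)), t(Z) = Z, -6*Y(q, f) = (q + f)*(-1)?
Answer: -12350/3 + 7*√10 ≈ -4094.5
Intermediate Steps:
Y(q, f) = f/6 + q/6 (Y(q, f) = -(q + f)*(-1)/6 = -(f + q)*(-1)/6 = -(-f - q)/6 = f/6 + q/6)
A(c) = √2*√c (A(c) = √(2*c) = √2*√c)
U(L, J) = L + J*L + L*√10 (U(L, J) = ((√2*√5)*L + L*J) + L = (√10*L + J*L) + L = (L*√10 + J*L) + L = (J*L + L*√10) + L = L + J*L + L*√10)
m(a) = a*(⅓ + √10) (m(a) = a*(1 + ((⅙)*1 + (⅙)*(-5)) + √10) = a*(1 + (⅙ - ⅚) + √10) = a*(1 - ⅔ + √10) = a*(⅓ + √10))
m(t(7)) - 4119 = 7*(⅓ + √10) - 4119 = (7/3 + 7*√10) - 4119 = -12350/3 + 7*√10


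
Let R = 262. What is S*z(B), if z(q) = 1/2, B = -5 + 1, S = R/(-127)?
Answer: -131/127 ≈ -1.0315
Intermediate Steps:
S = -262/127 (S = 262/(-127) = 262*(-1/127) = -262/127 ≈ -2.0630)
B = -4
z(q) = 1/2
S*z(B) = -262/127*1/2 = -131/127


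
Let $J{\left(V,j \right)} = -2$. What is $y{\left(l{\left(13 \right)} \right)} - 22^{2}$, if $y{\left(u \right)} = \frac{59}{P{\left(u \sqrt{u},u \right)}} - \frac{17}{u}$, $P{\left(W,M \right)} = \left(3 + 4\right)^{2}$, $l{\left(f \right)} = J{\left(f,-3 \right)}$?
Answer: $- \frac{46481}{98} \approx -474.3$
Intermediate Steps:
$l{\left(f \right)} = -2$
$P{\left(W,M \right)} = 49$ ($P{\left(W,M \right)} = 7^{2} = 49$)
$y{\left(u \right)} = \frac{59}{49} - \frac{17}{u}$
$y{\left(l{\left(13 \right)} \right)} - 22^{2} = \left(\frac{59}{49} - \frac{17}{-2}\right) - 22^{2} = \left(\frac{59}{49} - - \frac{17}{2}\right) - 484 = \left(\frac{59}{49} + \frac{17}{2}\right) - 484 = \frac{951}{98} - 484 = - \frac{46481}{98}$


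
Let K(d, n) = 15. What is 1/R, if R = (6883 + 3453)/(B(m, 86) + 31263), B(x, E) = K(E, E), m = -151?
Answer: 15639/5168 ≈ 3.0261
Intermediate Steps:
B(x, E) = 15
R = 5168/15639 (R = (6883 + 3453)/(15 + 31263) = 10336/31278 = 10336*(1/31278) = 5168/15639 ≈ 0.33046)
1/R = 1/(5168/15639) = 15639/5168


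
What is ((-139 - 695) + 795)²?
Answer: 1521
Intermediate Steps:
((-139 - 695) + 795)² = (-834 + 795)² = (-39)² = 1521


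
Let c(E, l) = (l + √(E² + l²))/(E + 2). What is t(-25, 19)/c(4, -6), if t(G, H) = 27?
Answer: 243/4 + 81*√13/4 ≈ 133.76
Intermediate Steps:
c(E, l) = (l + √(E² + l²))/(2 + E)
t(-25, 19)/c(4, -6) = 27/(((-6 + √(4² + (-6)²))/(2 + 4))) = 27/(((-6 + √(16 + 36))/6)) = 27/(((-6 + √52)/6)) = 27/(((-6 + 2*√13)/6)) = 27/(-1 + √13/3)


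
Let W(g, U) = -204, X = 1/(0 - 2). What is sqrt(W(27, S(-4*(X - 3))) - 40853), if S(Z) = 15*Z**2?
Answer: I*sqrt(41057) ≈ 202.63*I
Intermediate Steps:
X = -1/2 (X = 1/(-2) = -1/2 ≈ -0.50000)
sqrt(W(27, S(-4*(X - 3))) - 40853) = sqrt(-204 - 40853) = sqrt(-41057) = I*sqrt(41057)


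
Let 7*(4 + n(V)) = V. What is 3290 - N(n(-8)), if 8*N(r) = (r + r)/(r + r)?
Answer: 26319/8 ≈ 3289.9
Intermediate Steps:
n(V) = -4 + V/7
N(r) = 1/8 (N(r) = ((r + r)/(r + r))/8 = ((2*r)/((2*r)))/8 = ((2*r)*(1/(2*r)))/8 = (1/8)*1 = 1/8)
3290 - N(n(-8)) = 3290 - 1*1/8 = 3290 - 1/8 = 26319/8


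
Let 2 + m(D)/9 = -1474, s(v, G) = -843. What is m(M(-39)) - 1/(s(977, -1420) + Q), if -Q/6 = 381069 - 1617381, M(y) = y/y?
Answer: -98527813237/7417029 ≈ -13284.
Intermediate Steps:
M(y) = 1
m(D) = -13284 (m(D) = -18 + 9*(-1474) = -18 - 13266 = -13284)
Q = 7417872 (Q = -6*(381069 - 1617381) = -6*(-1236312) = 7417872)
m(M(-39)) - 1/(s(977, -1420) + Q) = -13284 - 1/(-843 + 7417872) = -13284 - 1/7417029 = -98527813237/7417029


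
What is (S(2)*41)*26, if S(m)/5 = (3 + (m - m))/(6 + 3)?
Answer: 5330/3 ≈ 1776.7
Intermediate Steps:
S(m) = 5/3 (S(m) = 5*((3 + (m - m))/(6 + 3)) = 5*((3 + 0)/9) = 5*(3*(⅑)) = 5*(⅓) = 5/3)
(S(2)*41)*26 = ((5/3)*41)*26 = (205/3)*26 = 5330/3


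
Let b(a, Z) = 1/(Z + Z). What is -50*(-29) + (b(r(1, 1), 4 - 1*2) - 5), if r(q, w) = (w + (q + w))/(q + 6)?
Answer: 5781/4 ≈ 1445.3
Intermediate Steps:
r(q, w) = (q + 2*w)/(6 + q)
b(a, Z) = 1/(2*Z)
-50*(-29) + (b(r(1, 1), 4 - 1*2) - 5) = -50*(-29) + (1/(2*(4 - 1*2)) - 5) = 1450 + (1/(2*(4 - 2)) - 5) = 1450 + ((1/2)/2 - 5) = 1450 + ((1/2)*(1/2) - 5) = 1450 + (1/4 - 5) = 1450 - 19/4 = 5781/4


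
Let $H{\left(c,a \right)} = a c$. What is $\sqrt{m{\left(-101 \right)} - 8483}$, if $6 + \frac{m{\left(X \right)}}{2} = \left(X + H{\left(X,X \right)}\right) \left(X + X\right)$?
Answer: $i \sqrt{4088895} \approx 2022.1 i$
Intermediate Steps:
$m{\left(X \right)} = -12 + 4 X \left(X + X^{2}\right)$ ($m{\left(X \right)} = -12 + 2 \left(X + X X\right) \left(X + X\right) = -12 + 2 \left(X + X^{2}\right) 2 X = -12 + 2 \cdot 2 X \left(X + X^{2}\right) = -12 + 4 X \left(X + X^{2}\right)$)
$\sqrt{m{\left(-101 \right)} - 8483} = \sqrt{\left(-12 + 4 \left(-101\right)^{2} + 4 \left(-101\right)^{3}\right) - 8483} = \sqrt{\left(-12 + 4 \cdot 10201 + 4 \left(-1030301\right)\right) - 8483} = \sqrt{\left(-12 + 40804 - 4121204\right) - 8483} = \sqrt{-4080412 - 8483} = \sqrt{-4088895} = i \sqrt{4088895}$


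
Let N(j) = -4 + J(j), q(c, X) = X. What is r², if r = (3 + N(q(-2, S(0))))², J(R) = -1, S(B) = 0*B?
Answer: 16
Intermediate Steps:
S(B) = 0
N(j) = -5 (N(j) = -4 - 1 = -5)
r = 4 (r = (3 - 5)² = (-2)² = 4)
r² = 4² = 16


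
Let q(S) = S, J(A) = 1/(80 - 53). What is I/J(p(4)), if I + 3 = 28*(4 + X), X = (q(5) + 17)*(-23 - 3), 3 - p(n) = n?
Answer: -429489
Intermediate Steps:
p(n) = 3 - n
J(A) = 1/27
X = -572 (X = (5 + 17)*(-23 - 3) = 22*(-26) = -572)
I = -15907 (I = -3 + 28*(4 - 572) = -3 + 28*(-568) = -3 - 15904 = -15907)
I/J(p(4)) = -15907/1/27 = -15907*27 = -429489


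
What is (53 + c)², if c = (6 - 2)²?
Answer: 4761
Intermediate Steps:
c = 16 (c = 4² = 16)
(53 + c)² = (53 + 16)² = 69² = 4761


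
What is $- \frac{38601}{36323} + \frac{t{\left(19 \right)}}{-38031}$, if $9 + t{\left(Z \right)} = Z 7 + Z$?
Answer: $- \frac{210461260}{197342859} \approx -1.0665$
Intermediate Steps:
$t{\left(Z \right)} = -9 + 8 Z$ ($t{\left(Z \right)} = -9 + \left(Z 7 + Z\right) = -9 + \left(7 Z + Z\right) = -9 + 8 Z$)
$- \frac{38601}{36323} + \frac{t{\left(19 \right)}}{-38031} = - \frac{38601}{36323} + \frac{-9 + 8 \cdot 19}{-38031} = \left(-38601\right) \frac{1}{36323} + \left(-9 + 152\right) \left(- \frac{1}{38031}\right) = - \frac{38601}{36323} + 143 \left(- \frac{1}{38031}\right) = - \frac{38601}{36323} - \frac{143}{38031} = - \frac{210461260}{197342859}$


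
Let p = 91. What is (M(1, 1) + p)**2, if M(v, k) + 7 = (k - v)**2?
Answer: 7056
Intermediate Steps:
M(v, k) = -7 + (k - v)**2
(M(1, 1) + p)**2 = ((-7 + (1 - 1*1)**2) + 91)**2 = ((-7 + (1 - 1)**2) + 91)**2 = ((-7 + 0**2) + 91)**2 = ((-7 + 0) + 91)**2 = (-7 + 91)**2 = 84**2 = 7056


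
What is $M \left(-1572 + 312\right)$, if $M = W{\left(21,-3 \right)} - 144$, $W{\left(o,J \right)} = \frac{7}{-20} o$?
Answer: $190701$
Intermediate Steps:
$W{\left(o,J \right)} = - \frac{7 o}{20}$ ($W{\left(o,J \right)} = 7 \left(- \frac{1}{20}\right) o = - \frac{7 o}{20}$)
$M = - \frac{3027}{20}$ ($M = \left(- \frac{7}{20}\right) 21 - 144 = - \frac{147}{20} - 144 = - \frac{3027}{20} \approx -151.35$)
$M \left(-1572 + 312\right) = - \frac{3027 \left(-1572 + 312\right)}{20} = \left(- \frac{3027}{20}\right) \left(-1260\right) = 190701$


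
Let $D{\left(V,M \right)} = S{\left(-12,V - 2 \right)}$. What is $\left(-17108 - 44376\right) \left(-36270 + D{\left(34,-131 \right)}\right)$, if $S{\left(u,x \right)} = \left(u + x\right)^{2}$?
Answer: $2205431080$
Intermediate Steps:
$D{\left(V,M \right)} = \left(-14 + V\right)^{2}$ ($D{\left(V,M \right)} = \left(-12 + \left(V - 2\right)\right)^{2} = \left(-12 + \left(-2 + V\right)\right)^{2} = \left(-14 + V\right)^{2}$)
$\left(-17108 - 44376\right) \left(-36270 + D{\left(34,-131 \right)}\right) = \left(-17108 - 44376\right) \left(-36270 + \left(-14 + 34\right)^{2}\right) = - 61484 \left(-36270 + 20^{2}\right) = - 61484 \left(-36270 + 400\right) = \left(-61484\right) \left(-35870\right) = 2205431080$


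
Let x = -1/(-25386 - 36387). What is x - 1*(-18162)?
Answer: 1121921227/61773 ≈ 18162.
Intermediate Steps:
x = 1/61773 (x = -1/(-61773) = -1*(-1/61773) = 1/61773 ≈ 1.6188e-5)
x - 1*(-18162) = 1/61773 - 1*(-18162) = 1/61773 + 18162 = 1121921227/61773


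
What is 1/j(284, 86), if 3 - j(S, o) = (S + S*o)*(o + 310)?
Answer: -1/9784365 ≈ -1.0220e-7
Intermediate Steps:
j(S, o) = 3 - (310 + o)*(S + S*o) (j(S, o) = 3 - (S + S*o)*(o + 310) = 3 - (S + S*o)*(310 + o) = 3 - (310 + o)*(S + S*o))
1/j(284, 86) = 1/(3 - 310*284 - 1*284*86**2 - 311*284*86) = 1/(3 - 88040 - 1*284*7396 - 7595864) = 1/(3 - 88040 - 2100464 - 7595864) = 1/(-9784365) = -1/9784365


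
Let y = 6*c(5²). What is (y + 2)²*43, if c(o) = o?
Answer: 993472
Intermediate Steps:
y = 150 (y = 6*5² = 6*25 = 150)
(y + 2)²*43 = (150 + 2)²*43 = 152²*43 = 23104*43 = 993472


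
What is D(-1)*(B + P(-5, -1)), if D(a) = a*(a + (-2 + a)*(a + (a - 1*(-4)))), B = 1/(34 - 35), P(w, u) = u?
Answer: -14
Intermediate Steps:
B = -1 (B = 1/(-1) = -1)
D(a) = a*(a + (-2 + a)*(4 + 2*a)) (D(a) = a*(a + (-2 + a)*(a + (a + 4))) = a*(a + (-2 + a)*(a + (4 + a))) = a*(a + (-2 + a)*(4 + 2*a)))
D(-1)*(B + P(-5, -1)) = (-(-8 - 1 + 2*(-1)²))*(-1 - 1) = -(-8 - 1 + 2*1)*(-2) = -(-8 - 1 + 2)*(-2) = -1*(-7)*(-2) = 7*(-2) = -14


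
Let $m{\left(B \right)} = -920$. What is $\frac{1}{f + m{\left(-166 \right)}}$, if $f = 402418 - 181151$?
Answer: $\frac{1}{220347} \approx 4.5383 \cdot 10^{-6}$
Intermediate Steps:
$f = 221267$ ($f = 402418 - 181151 = 221267$)
$\frac{1}{f + m{\left(-166 \right)}} = \frac{1}{221267 - 920} = \frac{1}{220347}$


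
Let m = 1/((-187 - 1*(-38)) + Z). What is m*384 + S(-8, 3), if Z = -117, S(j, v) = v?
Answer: 207/133 ≈ 1.5564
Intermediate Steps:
m = -1/266 (m = 1/((-187 - 1*(-38)) - 117) = 1/((-187 + 38) - 117) = 1/(-149 - 117) = 1/(-266) = -1/266 ≈ -0.0037594)
m*384 + S(-8, 3) = -1/266*384 + 3 = -192/133 + 3 = 207/133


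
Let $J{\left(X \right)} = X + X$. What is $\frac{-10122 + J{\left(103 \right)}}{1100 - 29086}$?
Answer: $\frac{4958}{13993} \approx 0.35432$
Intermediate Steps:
$J{\left(X \right)} = 2 X$
$\frac{-10122 + J{\left(103 \right)}}{1100 - 29086} = \frac{-10122 + 2 \cdot 103}{1100 - 29086} = \frac{-10122 + 206}{-27986} = \left(-9916\right) \left(- \frac{1}{27986}\right) = \frac{4958}{13993}$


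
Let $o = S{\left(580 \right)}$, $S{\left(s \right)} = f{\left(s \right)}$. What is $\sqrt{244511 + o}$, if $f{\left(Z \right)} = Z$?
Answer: $\sqrt{245091} \approx 495.07$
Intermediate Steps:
$S{\left(s \right)} = s$
$o = 580$
$\sqrt{244511 + o} = \sqrt{244511 + 580} = \sqrt{245091}$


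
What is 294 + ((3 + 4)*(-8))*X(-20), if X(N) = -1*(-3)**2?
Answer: 798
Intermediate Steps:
X(N) = -9 (X(N) = -1*9 = -9)
294 + ((3 + 4)*(-8))*X(-20) = 294 + ((3 + 4)*(-8))*(-9) = 294 + (7*(-8))*(-9) = 294 - 56*(-9) = 294 + 504 = 798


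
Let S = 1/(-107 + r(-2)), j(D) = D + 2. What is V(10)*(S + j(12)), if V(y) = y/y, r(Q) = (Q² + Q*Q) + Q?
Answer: 1413/101 ≈ 13.990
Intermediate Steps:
r(Q) = Q + 2*Q² (r(Q) = (Q² + Q²) + Q = 2*Q² + Q = Q + 2*Q²)
j(D) = 2 + D
V(y) = 1
S = -1/101 (S = 1/(-107 - 2*(1 + 2*(-2))) = 1/(-107 - 2*(1 - 4)) = 1/(-107 - 2*(-3)) = 1/(-107 + 6) = 1/(-101) = -1/101 ≈ -0.0099010)
V(10)*(S + j(12)) = 1*(-1/101 + (2 + 12)) = 1*(-1/101 + 14) = 1*(1413/101) = 1413/101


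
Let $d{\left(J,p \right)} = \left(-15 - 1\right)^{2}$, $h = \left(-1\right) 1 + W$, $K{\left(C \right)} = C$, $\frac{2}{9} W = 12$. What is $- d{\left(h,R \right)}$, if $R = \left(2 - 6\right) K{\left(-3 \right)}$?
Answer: $-256$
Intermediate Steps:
$W = 54$ ($W = \frac{9}{2} \cdot 12 = 54$)
$h = 53$ ($h = \left(-1\right) 1 + 54 = -1 + 54 = 53$)
$R = 12$ ($R = \left(2 - 6\right) \left(-3\right) = \left(-4\right) \left(-3\right) = 12$)
$d{\left(J,p \right)} = 256$ ($d{\left(J,p \right)} = \left(-16\right)^{2} = 256$)
$- d{\left(h,R \right)} = \left(-1\right) 256 = -256$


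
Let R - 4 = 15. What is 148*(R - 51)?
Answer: -4736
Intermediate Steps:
R = 19 (R = 4 + 15 = 19)
148*(R - 51) = 148*(19 - 51) = 148*(-32) = -4736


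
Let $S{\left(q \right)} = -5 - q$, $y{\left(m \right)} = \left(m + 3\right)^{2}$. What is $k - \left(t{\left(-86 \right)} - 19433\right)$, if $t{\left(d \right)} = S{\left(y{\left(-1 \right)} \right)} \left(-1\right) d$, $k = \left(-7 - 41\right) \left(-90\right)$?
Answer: $24527$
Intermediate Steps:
$y{\left(m \right)} = \left(3 + m\right)^{2}$
$k = 4320$ ($k = \left(-48\right) \left(-90\right) = 4320$)
$t{\left(d \right)} = 9 d$ ($t{\left(d \right)} = \left(-5 - \left(3 - 1\right)^{2}\right) \left(-1\right) d = \left(-5 - 2^{2}\right) \left(-1\right) d = \left(-5 - 4\right) \left(-1\right) d = \left(-9\right) \left(-1\right) d = 9 d$)
$k - \left(t{\left(-86 \right)} - 19433\right) = 4320 - \left(9 \left(-86\right) - 19433\right) = 4320 - \left(-774 - 19433\right) = 4320 - -20207 = 4320 + 20207 = 24527$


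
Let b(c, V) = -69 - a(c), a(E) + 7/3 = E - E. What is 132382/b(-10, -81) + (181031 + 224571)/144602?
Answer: -14336746373/7230100 ≈ -1982.9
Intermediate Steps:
a(E) = -7/3 (a(E) = -7/3 + (E - E) = -7/3 + 0 = -7/3)
b(c, V) = -200/3 (b(c, V) = -69 - 1*(-7/3) = -69 + 7/3 = -200/3)
132382/b(-10, -81) + (181031 + 224571)/144602 = 132382/(-200/3) + (181031 + 224571)/144602 = 132382*(-3/200) + 405602*(1/144602) = -198573/100 + 202801/72301 = -14336746373/7230100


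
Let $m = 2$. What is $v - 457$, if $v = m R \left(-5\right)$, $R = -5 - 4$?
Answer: $-367$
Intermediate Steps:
$R = -9$ ($R = -5 - 4 = -9$)
$v = 90$ ($v = 2 \left(-9\right) \left(-5\right) = \left(-18\right) \left(-5\right) = 90$)
$v - 457 = 90 - 457 = -367$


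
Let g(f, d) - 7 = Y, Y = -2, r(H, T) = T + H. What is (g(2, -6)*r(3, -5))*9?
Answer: -90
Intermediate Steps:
r(H, T) = H + T
g(f, d) = 5 (g(f, d) = 7 - 2 = 5)
(g(2, -6)*r(3, -5))*9 = (5*(3 - 5))*9 = (5*(-2))*9 = -10*9 = -90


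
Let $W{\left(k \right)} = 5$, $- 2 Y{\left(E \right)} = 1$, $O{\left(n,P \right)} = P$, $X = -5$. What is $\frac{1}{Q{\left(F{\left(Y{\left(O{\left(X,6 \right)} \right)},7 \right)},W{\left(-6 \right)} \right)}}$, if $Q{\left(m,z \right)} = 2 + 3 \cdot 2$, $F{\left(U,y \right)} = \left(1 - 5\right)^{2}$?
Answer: $\frac{1}{8} \approx 0.125$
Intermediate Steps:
$Y{\left(E \right)} = - \frac{1}{2}$ ($Y{\left(E \right)} = \left(- \frac{1}{2}\right) 1 = - \frac{1}{2}$)
$F{\left(U,y \right)} = 16$ ($F{\left(U,y \right)} = \left(-4\right)^{2} = 16$)
$Q{\left(m,z \right)} = 8$ ($Q{\left(m,z \right)} = 2 + 6 = 8$)
$\frac{1}{Q{\left(F{\left(Y{\left(O{\left(X,6 \right)} \right)},7 \right)},W{\left(-6 \right)} \right)}} = \frac{1}{8}$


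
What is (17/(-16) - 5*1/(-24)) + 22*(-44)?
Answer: -46505/48 ≈ -968.85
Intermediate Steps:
(17/(-16) - 5*1/(-24)) + 22*(-44) = (17*(-1/16) - 5*(-1/24)) - 968 = (-17/16 + 5/24) - 968 = -41/48 - 968 = -46505/48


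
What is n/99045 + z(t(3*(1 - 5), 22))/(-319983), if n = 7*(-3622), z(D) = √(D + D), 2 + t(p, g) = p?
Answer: -25354/99045 - 2*I*√7/319983 ≈ -0.25598 - 1.6537e-5*I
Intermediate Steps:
t(p, g) = -2 + p
z(D) = √2*√D (z(D) = √(2*D) = √2*√D)
n = -25354
n/99045 + z(t(3*(1 - 5), 22))/(-319983) = -25354/99045 + (√2*√(-2 + 3*(1 - 5)))/(-319983) = -25354*1/99045 + (√2*√(-2 + 3*(-4)))*(-1/319983) = -25354/99045 + (√2*√(-2 - 12))*(-1/319983) = -25354/99045 + (√2*√(-14))*(-1/319983) = -25354/99045 + (√2*(I*√14))*(-1/319983) = -25354/99045 + (2*I*√7)*(-1/319983) = -25354/99045 - 2*I*√7/319983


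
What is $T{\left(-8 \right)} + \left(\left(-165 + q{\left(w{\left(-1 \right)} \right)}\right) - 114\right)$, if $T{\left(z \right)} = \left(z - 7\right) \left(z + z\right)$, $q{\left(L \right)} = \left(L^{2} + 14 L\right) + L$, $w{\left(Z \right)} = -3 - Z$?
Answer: $-65$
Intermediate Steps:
$q{\left(L \right)} = L^{2} + 15 L$
$T{\left(z \right)} = 2 z \left(-7 + z\right)$ ($T{\left(z \right)} = \left(-7 + z\right) 2 z = 2 z \left(-7 + z\right)$)
$T{\left(-8 \right)} + \left(\left(-165 + q{\left(w{\left(-1 \right)} \right)}\right) - 114\right) = 2 \left(-8\right) \left(-7 - 8\right) - \left(279 - \left(-3 - -1\right) \left(15 - 2\right)\right) = 2 \left(-8\right) \left(-15\right) - \left(279 - \left(-3 + 1\right) \left(15 + \left(-3 + 1\right)\right)\right) = 240 - \left(279 + 2 \left(15 - 2\right)\right) = 240 - 305 = -65$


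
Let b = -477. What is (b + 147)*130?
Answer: -42900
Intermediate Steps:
(b + 147)*130 = (-477 + 147)*130 = -330*130 = -42900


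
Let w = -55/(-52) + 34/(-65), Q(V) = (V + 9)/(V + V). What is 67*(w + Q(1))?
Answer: 96413/260 ≈ 370.82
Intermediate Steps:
Q(V) = (9 + V)/(2*V) (Q(V) = (9 + V)/((2*V)) = (9 + V)*(1/(2*V)) = (9 + V)/(2*V))
w = 139/260 (w = -55*(-1/52) + 34*(-1/65) = 55/52 - 34/65 = 139/260 ≈ 0.53462)
67*(w + Q(1)) = 67*(139/260 + (1/2)*(9 + 1)/1) = 67*(139/260 + (1/2)*1*10) = 67*(139/260 + 5) = 67*(1439/260) = 96413/260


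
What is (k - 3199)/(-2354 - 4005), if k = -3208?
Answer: 6407/6359 ≈ 1.0075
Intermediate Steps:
(k - 3199)/(-2354 - 4005) = (-3208 - 3199)/(-2354 - 4005) = -6407/(-6359) = -6407*(-1/6359) = 6407/6359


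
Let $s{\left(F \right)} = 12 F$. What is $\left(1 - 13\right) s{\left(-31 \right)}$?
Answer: $4464$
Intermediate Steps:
$\left(1 - 13\right) s{\left(-31 \right)} = \left(1 - 13\right) 12 \left(-31\right) = \left(-12\right) \left(-372\right) = 4464$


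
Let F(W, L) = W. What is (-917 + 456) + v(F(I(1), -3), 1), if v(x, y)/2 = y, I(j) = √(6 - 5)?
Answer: -459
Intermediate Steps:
I(j) = 1 (I(j) = √1 = 1)
v(x, y) = 2*y
(-917 + 456) + v(F(I(1), -3), 1) = (-917 + 456) + 2*1 = -461 + 2 = -459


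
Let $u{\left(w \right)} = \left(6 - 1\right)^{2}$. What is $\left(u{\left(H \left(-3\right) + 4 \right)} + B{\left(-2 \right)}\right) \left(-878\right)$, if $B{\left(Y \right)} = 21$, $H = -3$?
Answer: $-40388$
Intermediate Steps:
$u{\left(w \right)} = 25$ ($u{\left(w \right)} = 5^{2} = 25$)
$\left(u{\left(H \left(-3\right) + 4 \right)} + B{\left(-2 \right)}\right) \left(-878\right) = \left(25 + 21\right) \left(-878\right) = 46 \left(-878\right) = -40388$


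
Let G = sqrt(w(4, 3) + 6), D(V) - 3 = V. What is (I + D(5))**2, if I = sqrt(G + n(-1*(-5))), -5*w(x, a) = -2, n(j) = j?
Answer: (40 + sqrt(5)*sqrt(25 + 4*sqrt(10)))**2/25 ≈ 115.43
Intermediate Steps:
w(x, a) = 2/5 (w(x, a) = -1/5*(-2) = 2/5)
D(V) = 3 + V
G = 4*sqrt(10)/5 (G = sqrt(2/5 + 6) = sqrt(32/5) = 4*sqrt(10)/5 ≈ 2.5298)
I = sqrt(5 + 4*sqrt(10)/5) (I = sqrt(4*sqrt(10)/5 - 1*(-5)) = sqrt(4*sqrt(10)/5 + 5) = sqrt(5 + 4*sqrt(10)/5) ≈ 2.7441)
(I + D(5))**2 = (sqrt(125 + 20*sqrt(10))/5 + (3 + 5))**2 = (sqrt(125 + 20*sqrt(10))/5 + 8)**2 = (8 + sqrt(125 + 20*sqrt(10))/5)**2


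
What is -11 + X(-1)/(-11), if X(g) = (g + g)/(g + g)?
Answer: -122/11 ≈ -11.091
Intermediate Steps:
X(g) = 1 (X(g) = (2*g)/((2*g)) = (2*g)*(1/(2*g)) = 1)
-11 + X(-1)/(-11) = -11 + 1/(-11) = -11 + 1*(-1/11) = -11 - 1/11 = -122/11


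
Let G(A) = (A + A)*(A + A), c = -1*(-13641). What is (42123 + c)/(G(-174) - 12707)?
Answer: 55764/108397 ≈ 0.51444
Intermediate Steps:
c = 13641
G(A) = 4*A**2 (G(A) = (2*A)*(2*A) = 4*A**2)
(42123 + c)/(G(-174) - 12707) = (42123 + 13641)/(4*(-174)**2 - 12707) = 55764/(4*30276 - 12707) = 55764/(121104 - 12707) = 55764/108397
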